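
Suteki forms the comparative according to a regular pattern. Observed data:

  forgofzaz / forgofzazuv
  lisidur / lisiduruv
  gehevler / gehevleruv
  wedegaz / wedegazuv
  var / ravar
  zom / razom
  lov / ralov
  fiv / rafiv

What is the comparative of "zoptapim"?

lisidur and var both end in -r yet inflect differently (lisiduruv, ravar), so the final letter is not what conditions the rule; the number of vowels is.
"zoptapim" has 3 vowels. The stems with 3 vowels (forgofzaz → forgofzazuv, lisidur → lisiduruv, gehevler → gehevleruv) add -uv.
The other pattern: stems with 1 vowel add the prefix ra-.
So zoptapim → zoptapimuv.

zoptapimuv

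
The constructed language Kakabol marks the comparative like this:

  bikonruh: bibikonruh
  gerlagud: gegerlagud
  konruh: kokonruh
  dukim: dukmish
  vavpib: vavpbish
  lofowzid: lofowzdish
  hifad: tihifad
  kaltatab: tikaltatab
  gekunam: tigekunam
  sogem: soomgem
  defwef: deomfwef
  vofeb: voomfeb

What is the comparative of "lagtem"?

laomgtem

gerlagud and lofowzid both end in -d yet inflect differently (gegerlagud, lofowzdish), so the final letter is not what conditions the rule; the last vowel is.
"lagtem" has last vowel 'e'. The stems whose last vowel is 'e' (sogem → soomgem, defwef → deomfwef, vofeb → voomfeb) insert -om- after the first vowel.
So lagtem → laomgtem.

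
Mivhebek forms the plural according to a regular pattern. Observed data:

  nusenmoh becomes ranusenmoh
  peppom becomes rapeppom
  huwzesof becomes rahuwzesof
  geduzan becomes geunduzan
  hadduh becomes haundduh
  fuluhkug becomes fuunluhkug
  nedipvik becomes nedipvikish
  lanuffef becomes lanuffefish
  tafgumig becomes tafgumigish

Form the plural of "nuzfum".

nuunzfum

nusenmoh and hadduh both end in -h yet inflect differently (ranusenmoh, haundduh), so the final letter is not what conditions the rule; the last vowel is.
"nuzfum" has last vowel 'u'. The stems whose last vowel is 'u' (hadduh → haundduh, fuluhkug → fuunluhkug) insert -un- after the first vowel.
The other patterns: stems whose last vowel is 'o' add the prefix ra-; stems whose last vowel is 'e' or 'i' add -ish.
So nuzfum → nuunzfum.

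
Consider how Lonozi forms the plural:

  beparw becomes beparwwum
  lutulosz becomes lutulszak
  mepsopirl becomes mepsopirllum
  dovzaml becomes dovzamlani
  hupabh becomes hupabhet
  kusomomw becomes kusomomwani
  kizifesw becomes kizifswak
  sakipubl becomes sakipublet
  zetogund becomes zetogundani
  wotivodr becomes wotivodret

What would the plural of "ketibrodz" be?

ketibrodzet

sakipubl and mepsopirl both end in -l yet inflect differently (sakipublet, mepsopirllum), so the final letter is not what conditions the rule; the second-to-last letter is.
"ketibrodz" has second-to-last letter 'd'. The one such stem in the data (wotivodr → wotivodret) adds -et, so the same rule applies.
The other patterns: stems whose second-to-last letter is 'r' double the final consonant and add -um; stems whose second-to-last letter is 's' delete the last vowel and add -ak; stems whose second-to-last letter is 'm' or 'n' add -ani.
So ketibrodz → ketibrodzet.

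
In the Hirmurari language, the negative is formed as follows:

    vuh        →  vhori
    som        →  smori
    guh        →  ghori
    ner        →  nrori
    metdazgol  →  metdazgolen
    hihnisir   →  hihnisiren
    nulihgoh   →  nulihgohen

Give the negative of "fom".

fmori

"fom" has 1 vowel. The stems with 1 vowel (som → smori, guh → ghori, ner → nrori) delete the last vowel and add -ori.
So fom → fmori.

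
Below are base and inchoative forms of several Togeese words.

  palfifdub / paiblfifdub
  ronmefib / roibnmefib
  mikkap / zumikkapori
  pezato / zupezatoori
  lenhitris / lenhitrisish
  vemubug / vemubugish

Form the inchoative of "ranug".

ranugish

ronmefib and lenhitris both have last vowel 'i' yet inflect differently (roibnmefib, lenhitrisish), so the last vowel is not what conditions the rule; the final letter is.
"ranug" ends in -g. The one such stem in the data (vemubug → vemubugish) adds -ish, so the same rule applies.
The other patterns: stems ending in -b insert -ib- after the first vowel; stems ending in -o or -p add zu- … -ori around the stem.
So ranug → ranugish.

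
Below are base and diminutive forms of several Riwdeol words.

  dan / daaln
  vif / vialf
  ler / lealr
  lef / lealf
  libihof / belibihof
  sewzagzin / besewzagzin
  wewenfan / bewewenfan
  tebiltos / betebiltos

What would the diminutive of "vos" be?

"vos" has 1 vowel. The stems with 1 vowel (dan → daaln, vif → vialf, ler → lealr) insert -al- after the first vowel.
So vos → voals.

voals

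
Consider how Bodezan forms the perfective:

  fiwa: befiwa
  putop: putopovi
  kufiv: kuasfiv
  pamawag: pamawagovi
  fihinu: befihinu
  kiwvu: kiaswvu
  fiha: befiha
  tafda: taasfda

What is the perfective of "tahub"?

taashub

fihinu and kiwvu both end in -u yet inflect differently (befihinu, kiaswvu), so the final letter is not what conditions the rule; the first letter is.
"tahub" begins with t-. The one such stem in the data (tafda → taasfda) inserts -as- after the first vowel (as do kufiv, kiwvu), so the same rule applies.
The other patterns: stems beginning with f- add the prefix be-; stems beginning with p- add -ovi.
So tahub → taashub.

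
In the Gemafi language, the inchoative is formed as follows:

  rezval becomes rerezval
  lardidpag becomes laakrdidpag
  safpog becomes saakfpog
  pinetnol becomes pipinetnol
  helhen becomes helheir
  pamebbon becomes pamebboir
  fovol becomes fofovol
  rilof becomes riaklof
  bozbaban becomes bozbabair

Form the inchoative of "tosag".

fovol and pamebbon both have last vowel 'o' yet inflect differently (fofovol, pamebboir), so the last vowel is not what conditions the rule; the final letter is.
"tosag" ends in -g. The stems ending in -g (lardidpag → laakrdidpag, safpog → saakfpog) insert -ak- after the first vowel.
The other patterns: stems ending in -l repeat the first consonant+vowel as a prefix; stems ending in -n drop the final letter and add -ir.
So tosag → toaksag.

toaksag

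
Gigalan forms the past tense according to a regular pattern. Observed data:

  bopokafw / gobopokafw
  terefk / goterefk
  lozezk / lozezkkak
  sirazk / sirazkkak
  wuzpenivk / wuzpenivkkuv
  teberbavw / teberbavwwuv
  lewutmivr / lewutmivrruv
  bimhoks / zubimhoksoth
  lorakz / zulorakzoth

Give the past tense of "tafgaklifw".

terefk and lozezk both end in -k yet inflect differently (goterefk, lozezkkak), so the final letter is not what conditions the rule; the second-to-last letter is.
"tafgaklifw" has second-to-last letter 'f'. The stems whose second-to-last letter is 'f' (bopokafw → gobopokafw, terefk → goterefk) add the prefix go-.
So tafgaklifw → gotafgaklifw.

gotafgaklifw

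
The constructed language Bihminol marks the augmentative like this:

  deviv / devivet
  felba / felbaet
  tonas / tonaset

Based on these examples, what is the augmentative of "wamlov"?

Every pair shown (deviv → devivet, felba → felbaet, tonas → tonaset) follows the same rule: add -et.
So wamlov → wamlovet.

wamlovet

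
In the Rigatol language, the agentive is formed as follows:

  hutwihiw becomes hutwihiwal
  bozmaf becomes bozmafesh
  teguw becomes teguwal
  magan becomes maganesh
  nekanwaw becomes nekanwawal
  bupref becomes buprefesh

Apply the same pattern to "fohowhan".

nekanwaw and bozmaf both have last vowel 'a' yet inflect differently (nekanwawal, bozmafesh), so the last vowel is not what conditions the rule; the final letter is.
"fohowhan" ends in -n. The one such stem in the data (magan → maganesh) adds -esh, so the same rule applies.
So fohowhan → fohowhanesh.

fohowhanesh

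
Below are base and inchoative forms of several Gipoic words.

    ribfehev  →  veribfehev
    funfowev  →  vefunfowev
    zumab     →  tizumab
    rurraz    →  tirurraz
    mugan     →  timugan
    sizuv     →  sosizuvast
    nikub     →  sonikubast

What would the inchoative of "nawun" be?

ribfehev and sizuv both end in -v yet inflect differently (veribfehev, sosizuvast), so the final letter is not what conditions the rule; the last vowel is.
"nawun" has last vowel 'u'. The stems whose last vowel is 'u' (sizuv → sosizuvast, nikub → sonikubast) add so- … -ast around the stem.
The other patterns: stems whose last vowel is 'e' add the prefix ve-; stems whose last vowel is 'a' add the prefix ti-.
So nawun → sonawunast.

sonawunast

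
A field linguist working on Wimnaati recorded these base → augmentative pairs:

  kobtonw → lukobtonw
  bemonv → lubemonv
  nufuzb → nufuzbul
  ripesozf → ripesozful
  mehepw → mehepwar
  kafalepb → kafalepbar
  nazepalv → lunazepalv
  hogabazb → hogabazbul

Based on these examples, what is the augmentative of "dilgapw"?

dilgapwar

"dilgapw" has second-to-last letter 'p'. The stems whose second-to-last letter is 'p' (kafalepb → kafalepbar, mehepw → mehepwar) add -ar.
So dilgapw → dilgapwar.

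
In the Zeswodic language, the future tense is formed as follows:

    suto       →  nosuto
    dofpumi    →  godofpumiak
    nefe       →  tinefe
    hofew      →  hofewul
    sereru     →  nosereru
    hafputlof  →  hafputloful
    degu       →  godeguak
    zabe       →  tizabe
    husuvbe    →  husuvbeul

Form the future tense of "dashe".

godasheak

degu and sereru both end in -u yet inflect differently (godeguak, nosereru), so the final letter is not what conditions the rule; the first letter is.
"dashe" begins with d-. The stems beginning with d- (dofpumi → godofpumiak, degu → godeguak) add go- … -ak around the stem.
So dashe → godasheak.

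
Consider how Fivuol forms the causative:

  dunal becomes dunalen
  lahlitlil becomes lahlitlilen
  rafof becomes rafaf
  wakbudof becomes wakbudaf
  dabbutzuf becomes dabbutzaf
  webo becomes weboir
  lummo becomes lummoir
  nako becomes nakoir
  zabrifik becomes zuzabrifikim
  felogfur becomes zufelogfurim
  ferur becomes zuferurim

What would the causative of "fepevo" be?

fepevoir

"fepevo" ends in -o. The stems ending in -o (webo → weboir, lummo → lummoir, nako → nakoir) add -ir.
The other patterns: stems ending in -l add -en; stems ending in -f change the last vowel to 'a'; stems ending in -k or -r add zu- … -im around the stem.
So fepevo → fepevoir.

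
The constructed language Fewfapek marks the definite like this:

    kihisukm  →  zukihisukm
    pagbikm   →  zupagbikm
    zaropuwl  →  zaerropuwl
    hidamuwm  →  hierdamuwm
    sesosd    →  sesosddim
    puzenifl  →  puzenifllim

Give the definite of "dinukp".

zudinukp

kihisukm and hidamuwm both end in -m yet inflect differently (zukihisukm, hierdamuwm), so the final letter is not what conditions the rule; the second-to-last letter is.
"dinukp" has second-to-last letter 'k'. The stems whose second-to-last letter is 'k' (kihisukm → zukihisukm, pagbikm → zupagbikm) add the prefix zu-.
The other patterns: stems whose second-to-last letter is 'w' insert -er- after the first vowel; stems whose second-to-last letter is 'f' or 's' double the final consonant and add -im.
So dinukp → zudinukp.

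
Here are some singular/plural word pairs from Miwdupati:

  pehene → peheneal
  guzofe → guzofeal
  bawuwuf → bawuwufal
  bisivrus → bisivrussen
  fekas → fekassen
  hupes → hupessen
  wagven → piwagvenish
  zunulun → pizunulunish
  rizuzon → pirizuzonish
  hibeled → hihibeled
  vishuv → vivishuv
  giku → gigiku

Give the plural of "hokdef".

hokdefal

bawuwuf and bisivrus both have last vowel 'u' yet inflect differently (bawuwufal, bisivrussen), so the last vowel is not what conditions the rule; the final letter is.
"hokdef" ends in -f. The one such stem in the data (bawuwuf → bawuwufal) adds -al, so the same rule applies.
The other patterns: stems ending in -s double the final consonant and add -en; stems ending in -n add pi- … -ish around the stem; stems ending in -d, -u or -v repeat the first consonant+vowel as a prefix.
So hokdef → hokdefal.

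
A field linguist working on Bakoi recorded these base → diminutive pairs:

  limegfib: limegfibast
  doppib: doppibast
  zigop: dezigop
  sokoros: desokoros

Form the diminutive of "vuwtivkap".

doppib and zigop both have 2 vowels yet inflect differently (doppibast, dezigop), so the number of vowels is not what conditions the rule; the final letter is.
"vuwtivkap" ends in -p. The one such stem in the data (zigop → dezigop) adds the prefix de-, so the same rule applies.
The other pattern: stems ending in -b add -ast.
So vuwtivkap → devuwtivkap.

devuwtivkap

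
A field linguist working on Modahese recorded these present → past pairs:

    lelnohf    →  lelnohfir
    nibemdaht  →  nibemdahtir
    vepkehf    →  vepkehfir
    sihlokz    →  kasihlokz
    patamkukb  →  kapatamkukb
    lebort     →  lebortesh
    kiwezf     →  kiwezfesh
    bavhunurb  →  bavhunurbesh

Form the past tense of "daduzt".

daduztesh

"daduzt" has second-to-last letter 'z'. The one such stem in the data (kiwezf → kiwezfesh) adds -esh, so the same rule applies.
The other patterns: stems whose second-to-last letter is 'h' add -ir; stems whose second-to-last letter is 'k' add the prefix ka-.
So daduzt → daduztesh.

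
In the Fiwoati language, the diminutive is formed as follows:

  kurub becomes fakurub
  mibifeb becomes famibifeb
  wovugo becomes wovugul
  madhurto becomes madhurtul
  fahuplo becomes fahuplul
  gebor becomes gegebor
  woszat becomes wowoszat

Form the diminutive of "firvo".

wovugo and gebor both have last vowel 'o' yet inflect differently (wovugul, gegebor), so the last vowel is not what conditions the rule; the final letter is.
"firvo" ends in -o. The stems ending in -o (wovugo → wovugul, madhurto → madhurtul, fahuplo → fahuplul) drop the final letter and add -ul.
The other patterns: stems ending in -b add the prefix fa-; stems ending in -r or -t repeat the first consonant+vowel as a prefix.
So firvo → firvul.

firvul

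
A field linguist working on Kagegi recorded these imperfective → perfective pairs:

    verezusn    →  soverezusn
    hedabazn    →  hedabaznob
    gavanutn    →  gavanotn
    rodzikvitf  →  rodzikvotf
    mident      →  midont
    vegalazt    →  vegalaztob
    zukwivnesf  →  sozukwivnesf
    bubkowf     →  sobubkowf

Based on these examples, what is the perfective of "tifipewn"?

hedabazn and verezusn both end in -n yet inflect differently (hedabaznob, soverezusn), so the final letter is not what conditions the rule; the second-to-last letter is.
"tifipewn" has second-to-last letter 'w'. The one such stem in the data (bubkowf → sobubkowf) adds the prefix so-, so the same rule applies.
The other patterns: stems whose second-to-last letter is 'z' add -ob; stems whose second-to-last letter is 'n' or 't' change the last vowel to 'o'.
So tifipewn → sotifipewn.

sotifipewn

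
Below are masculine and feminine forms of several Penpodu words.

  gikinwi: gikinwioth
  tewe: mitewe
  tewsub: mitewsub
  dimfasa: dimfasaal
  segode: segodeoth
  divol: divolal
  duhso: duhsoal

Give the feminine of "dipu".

tewe and segode both end in -e yet inflect differently (mitewe, segodeoth), so the final letter is not what conditions the rule; the first letter is.
"dipu" begins with d-. The stems beginning with d- (dimfasa → dimfasaal, divol → divolal, duhso → duhsoal) add -al.
The other patterns: stems beginning with t- add the prefix mi-; stems beginning with g- or s- add -oth.
So dipu → dipual.

dipual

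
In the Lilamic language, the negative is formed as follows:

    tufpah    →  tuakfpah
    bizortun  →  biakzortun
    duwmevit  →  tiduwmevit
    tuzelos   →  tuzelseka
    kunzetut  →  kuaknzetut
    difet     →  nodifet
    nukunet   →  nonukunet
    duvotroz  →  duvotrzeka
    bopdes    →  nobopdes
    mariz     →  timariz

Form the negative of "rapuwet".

norapuwet

nukunet and duwmevit both end in -t yet inflect differently (nonukunet, tiduwmevit), so the final letter is not what conditions the rule; the last vowel is.
"rapuwet" has last vowel 'e'. The stems whose last vowel is 'e' (nukunet → nonukunet, bopdes → nobopdes, difet → nodifet) add the prefix no-.
So rapuwet → norapuwet.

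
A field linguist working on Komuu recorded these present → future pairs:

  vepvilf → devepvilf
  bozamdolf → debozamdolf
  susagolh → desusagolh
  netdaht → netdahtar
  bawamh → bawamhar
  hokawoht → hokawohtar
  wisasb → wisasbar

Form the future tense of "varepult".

devarepult

susagolh and bawamh both end in -h yet inflect differently (desusagolh, bawamhar), so the final letter is not what conditions the rule; the second-to-last letter is.
"varepult" has second-to-last letter 'l'. The stems whose second-to-last letter is 'l' (vepvilf → devepvilf, bozamdolf → debozamdolf, susagolh → desusagolh) add the prefix de-.
So varepult → devarepult.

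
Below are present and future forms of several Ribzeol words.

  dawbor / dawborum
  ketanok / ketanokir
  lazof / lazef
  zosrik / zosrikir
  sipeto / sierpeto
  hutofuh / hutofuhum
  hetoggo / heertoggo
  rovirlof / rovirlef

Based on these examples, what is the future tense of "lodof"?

lodef

"lodof" ends in -f. The stems ending in -f (rovirlof → rovirlef, lazof → lazef) change the last vowel to 'e'.
The other patterns: stems ending in -k add -ir; stems ending in -o insert -er- after the first vowel; stems ending in -h or -r add -um.
So lodof → lodef.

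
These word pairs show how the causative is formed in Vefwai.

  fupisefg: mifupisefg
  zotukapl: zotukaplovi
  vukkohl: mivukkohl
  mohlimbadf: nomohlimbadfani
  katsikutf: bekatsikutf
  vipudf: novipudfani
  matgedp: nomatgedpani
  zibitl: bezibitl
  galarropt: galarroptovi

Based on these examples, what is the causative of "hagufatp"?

zotukapl and vukkohl both end in -l yet inflect differently (zotukaplovi, mivukkohl), so the final letter is not what conditions the rule; the second-to-last letter is.
"hagufatp" has second-to-last letter 't'. The stems whose second-to-last letter is 't' (zibitl → bezibitl, katsikutf → bekatsikutf) add the prefix be-.
The other patterns: stems whose second-to-last letter is 'd' add no- … -ani around the stem; stems whose second-to-last letter is 'p' add -ovi; stems whose second-to-last letter is 'f' or 'h' add the prefix mi-.
So hagufatp → behagufatp.

behagufatp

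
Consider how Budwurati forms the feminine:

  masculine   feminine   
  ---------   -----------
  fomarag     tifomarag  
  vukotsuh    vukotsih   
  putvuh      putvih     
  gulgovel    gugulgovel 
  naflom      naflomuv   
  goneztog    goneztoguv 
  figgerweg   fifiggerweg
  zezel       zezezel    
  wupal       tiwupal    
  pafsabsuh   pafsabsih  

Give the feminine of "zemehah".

tizemehah

figgerweg and goneztog both end in -g yet inflect differently (fifiggerweg, goneztoguv), so the final letter is not what conditions the rule; the last vowel is.
"zemehah" has last vowel 'a'. The stems whose last vowel is 'a' (fomarag → tifomarag, wupal → tiwupal) add the prefix ti-.
So zemehah → tizemehah.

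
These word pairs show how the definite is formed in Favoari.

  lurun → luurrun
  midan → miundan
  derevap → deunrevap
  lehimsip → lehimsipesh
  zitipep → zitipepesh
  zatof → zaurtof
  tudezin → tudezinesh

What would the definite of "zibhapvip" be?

lurun and tudezin both end in -n yet inflect differently (luurrun, tudezinesh), so the final letter is not what conditions the rule; the last vowel is.
"zibhapvip" has last vowel 'i'. The stems whose last vowel is 'i' (tudezin → tudezinesh, lehimsip → lehimsipesh) add -esh.
So zibhapvip → zibhapvipesh.

zibhapvipesh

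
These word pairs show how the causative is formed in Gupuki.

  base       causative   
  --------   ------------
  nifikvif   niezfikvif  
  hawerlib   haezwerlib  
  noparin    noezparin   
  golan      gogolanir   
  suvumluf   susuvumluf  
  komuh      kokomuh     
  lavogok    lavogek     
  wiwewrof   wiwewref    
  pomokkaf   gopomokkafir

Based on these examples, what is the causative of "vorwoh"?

vorweh

wiwewrof and pomokkaf both end in -f yet inflect differently (wiwewref, gopomokkafir), so the final letter is not what conditions the rule; the last vowel is.
"vorwoh" has last vowel 'o'. The stems whose last vowel is 'o' (wiwewrof → wiwewref, lavogok → lavogek) change the last vowel to 'e'.
The other patterns: stems whose last vowel is 'a' add go- … -ir around the stem; stems whose last vowel is 'u' repeat the first consonant+vowel as a prefix; stems whose last vowel is 'i' insert -ez- after the first vowel.
So vorwoh → vorweh.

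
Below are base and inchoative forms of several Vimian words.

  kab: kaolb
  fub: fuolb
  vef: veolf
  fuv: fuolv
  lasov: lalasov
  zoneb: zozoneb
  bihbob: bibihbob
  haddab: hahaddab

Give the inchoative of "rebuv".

rerebuv

fuv and lasov both end in -v yet inflect differently (fuolv, lalasov), so the final letter is not what conditions the rule; the number of vowels is.
"rebuv" has 2 vowels. The stems with 2 vowels (lasov → lalasov, zoneb → zozoneb, bihbob → bibihbob) repeat the first consonant+vowel as a prefix.
The other pattern: stems with 1 vowel insert -ol- after the first vowel.
So rebuv → rerebuv.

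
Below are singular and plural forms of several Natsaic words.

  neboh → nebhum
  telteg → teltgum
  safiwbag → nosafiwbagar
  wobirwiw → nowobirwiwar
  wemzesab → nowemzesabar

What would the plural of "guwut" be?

guwtum

"guwut" has 2 vowels. The stems with 2 vowels (telteg → teltgum, neboh → nebhum) delete the last vowel and add -um.
So guwut → guwtum.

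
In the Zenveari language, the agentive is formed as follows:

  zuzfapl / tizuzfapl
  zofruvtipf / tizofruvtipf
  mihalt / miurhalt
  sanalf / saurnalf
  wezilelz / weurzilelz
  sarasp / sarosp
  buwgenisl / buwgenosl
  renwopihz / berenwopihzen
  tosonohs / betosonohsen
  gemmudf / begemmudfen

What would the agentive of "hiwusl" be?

hiwosl

zofruvtipf and sanalf both end in -f yet inflect differently (tizofruvtipf, saurnalf), so the final letter is not what conditions the rule; the second-to-last letter is.
"hiwusl" has second-to-last letter 's'. The stems whose second-to-last letter is 's' (sarasp → sarosp, buwgenisl → buwgenosl) change the last vowel to 'o'.
The other patterns: stems whose second-to-last letter is 'p' add the prefix ti-; stems whose second-to-last letter is 'l' insert -ur- after the first vowel; stems whose second-to-last letter is 'd' or 'h' add be- … -en around the stem.
So hiwusl → hiwosl.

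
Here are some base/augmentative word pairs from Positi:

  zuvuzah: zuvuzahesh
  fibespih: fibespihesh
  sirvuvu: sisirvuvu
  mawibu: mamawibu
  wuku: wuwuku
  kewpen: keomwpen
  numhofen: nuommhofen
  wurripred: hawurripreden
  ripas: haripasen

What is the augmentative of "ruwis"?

kewpen and wurripred both have last vowel 'e' yet inflect differently (keomwpen, hawurripreden), so the last vowel is not what conditions the rule; the final letter is.
"ruwis" ends in -s. The one such stem in the data (ripas → haripasen) adds ha- … -en around the stem, so the same rule applies.
The other patterns: stems ending in -h add -esh; stems ending in -u repeat the first consonant+vowel as a prefix; stems ending in -n insert -om- after the first vowel.
So ruwis → haruwisen.

haruwisen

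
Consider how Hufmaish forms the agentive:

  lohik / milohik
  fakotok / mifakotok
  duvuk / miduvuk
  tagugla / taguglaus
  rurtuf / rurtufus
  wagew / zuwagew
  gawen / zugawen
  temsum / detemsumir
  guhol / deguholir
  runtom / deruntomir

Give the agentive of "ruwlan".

duvuk and rurtuf both have last vowel 'u' yet inflect differently (miduvuk, rurtufus), so the last vowel is not what conditions the rule; the final letter is.
"ruwlan" ends in -n. The one such stem in the data (gawen → zugawen) adds the prefix zu-, so the same rule applies.
The other patterns: stems ending in -k add the prefix mi-; stems ending in -a or -f add -us; stems ending in -l or -m add de- … -ir around the stem.
So ruwlan → zuruwlan.

zuruwlan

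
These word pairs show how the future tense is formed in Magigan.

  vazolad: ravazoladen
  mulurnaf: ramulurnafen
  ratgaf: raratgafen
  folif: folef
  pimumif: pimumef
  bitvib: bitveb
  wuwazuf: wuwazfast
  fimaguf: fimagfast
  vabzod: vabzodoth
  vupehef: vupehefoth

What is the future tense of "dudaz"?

radudazen

mulurnaf and folif both end in -f yet inflect differently (ramulurnafen, folef), so the final letter is not what conditions the rule; the last vowel is.
"dudaz" has last vowel 'a'. The stems whose last vowel is 'a' (vazolad → ravazoladen, mulurnaf → ramulurnafen, ratgaf → raratgafen) add ra- … -en around the stem.
So dudaz → radudazen.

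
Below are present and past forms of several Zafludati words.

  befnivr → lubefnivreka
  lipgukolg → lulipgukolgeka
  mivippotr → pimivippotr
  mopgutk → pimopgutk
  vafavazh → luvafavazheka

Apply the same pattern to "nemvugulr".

mivippotr and befnivr both end in -r yet inflect differently (pimivippotr, lubefnivreka), so the final letter is not what conditions the rule; the second-to-last letter is.
"nemvugulr" has second-to-last letter 'l'. The one such stem in the data (lipgukolg → lulipgukolgeka) adds lu- … -eka around the stem, so the same rule applies.
So nemvugulr → lunemvugulreka.

lunemvugulreka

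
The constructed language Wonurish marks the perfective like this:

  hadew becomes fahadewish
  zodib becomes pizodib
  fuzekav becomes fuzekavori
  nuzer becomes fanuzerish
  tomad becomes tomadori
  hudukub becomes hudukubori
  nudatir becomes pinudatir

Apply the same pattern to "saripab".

"saripab" has last vowel 'a'. The stems whose last vowel is 'a' (fuzekav → fuzekavori, tomad → tomadori) add -ori.
The other patterns: stems whose last vowel is 'e' add fa- … -ish around the stem; stems whose last vowel is 'i' add the prefix pi-.
So saripab → saripabori.

saripabori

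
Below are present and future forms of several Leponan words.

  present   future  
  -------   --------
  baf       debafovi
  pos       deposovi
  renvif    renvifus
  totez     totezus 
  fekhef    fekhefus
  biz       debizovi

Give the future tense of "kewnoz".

totez and biz both end in -z yet inflect differently (totezus, debizovi), so the final letter is not what conditions the rule; the number of vowels is.
"kewnoz" has 2 vowels. The stems with 2 vowels (totez → totezus, renvif → renvifus, fekhef → fekhefus) add -us.
The other pattern: stems with 1 vowel add de- … -ovi around the stem.
So kewnoz → kewnozus.

kewnozus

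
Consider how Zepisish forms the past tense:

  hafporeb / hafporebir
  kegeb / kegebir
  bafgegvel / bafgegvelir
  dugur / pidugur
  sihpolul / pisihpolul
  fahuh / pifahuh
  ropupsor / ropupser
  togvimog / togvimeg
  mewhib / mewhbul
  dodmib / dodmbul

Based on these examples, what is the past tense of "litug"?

"litug" has last vowel 'u'. The stems whose last vowel is 'u' (dugur → pidugur, sihpolul → pisihpolul, fahuh → pifahuh) add the prefix pi-.
The other patterns: stems whose last vowel is 'e' add -ir; stems whose last vowel is 'o' change the last vowel to 'e'; stems whose last vowel is 'i' delete the last vowel and add -ul.
So litug → pilitug.

pilitug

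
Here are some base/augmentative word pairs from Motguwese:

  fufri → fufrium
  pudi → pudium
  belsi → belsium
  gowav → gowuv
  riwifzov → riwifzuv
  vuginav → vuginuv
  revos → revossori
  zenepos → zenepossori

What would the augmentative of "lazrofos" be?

lazrofossori

riwifzov and revos both have last vowel 'o' yet inflect differently (riwifzuv, revossori), so the last vowel is not what conditions the rule; the final letter is.
"lazrofos" ends in -s. The stems ending in -s (revos → revossori, zenepos → zenepossori) double the final consonant and add -ori.
The other patterns: stems ending in -i add -um; stems ending in -v change the last vowel to 'u'.
So lazrofos → lazrofossori.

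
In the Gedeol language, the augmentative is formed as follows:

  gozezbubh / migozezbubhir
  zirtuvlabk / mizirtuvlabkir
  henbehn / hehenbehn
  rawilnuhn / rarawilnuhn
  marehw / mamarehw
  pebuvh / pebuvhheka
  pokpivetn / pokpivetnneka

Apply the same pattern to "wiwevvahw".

wiwiwevvahw

"wiwevvahw" has second-to-last letter 'h'. The stems whose second-to-last letter is 'h' (henbehn → hehenbehn, rawilnuhn → rarawilnuhn, marehw → mamarehw) repeat the first consonant+vowel as a prefix.
So wiwevvahw → wiwiwevvahw.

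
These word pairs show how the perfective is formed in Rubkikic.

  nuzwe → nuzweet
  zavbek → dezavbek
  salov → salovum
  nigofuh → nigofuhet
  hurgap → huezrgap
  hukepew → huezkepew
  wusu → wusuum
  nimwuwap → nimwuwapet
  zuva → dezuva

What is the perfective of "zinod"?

hurgap and nimwuwap both end in -p yet inflect differently (huezrgap, nimwuwapet), so the final letter is not what conditions the rule; the first letter is.
"zinod" begins with z-. The stems beginning with z- (zavbek → dezavbek, zuva → dezuva) add the prefix de-.
So zinod → dezinod.

dezinod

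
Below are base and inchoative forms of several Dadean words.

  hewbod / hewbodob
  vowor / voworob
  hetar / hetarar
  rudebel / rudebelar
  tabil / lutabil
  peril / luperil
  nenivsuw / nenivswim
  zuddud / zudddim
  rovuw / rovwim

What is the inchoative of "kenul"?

vowor and hetar both end in -r yet inflect differently (voworob, hetarar), so the final letter is not what conditions the rule; the last vowel is.
"kenul" has last vowel 'u'. The stems whose last vowel is 'u' (nenivsuw → nenivswim, zuddud → zudddim, rovuw → rovwim) delete the last vowel and add -im.
The other patterns: stems whose last vowel is 'o' add -ob; stems whose last vowel is 'a' or 'e' add -ar; stems whose last vowel is 'i' add the prefix lu-.
So kenul → kenlim.

kenlim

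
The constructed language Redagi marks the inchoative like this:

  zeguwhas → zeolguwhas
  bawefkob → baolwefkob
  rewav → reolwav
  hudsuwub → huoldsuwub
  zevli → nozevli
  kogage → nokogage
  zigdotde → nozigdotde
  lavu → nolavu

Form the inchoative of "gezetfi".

nogezetfi

hudsuwub and lavu both have last vowel 'u' yet inflect differently (huoldsuwub, nolavu), so the last vowel is not what conditions the rule; whether the stem ends in a vowel or a consonant is.
"gezetfi" ends in a vowel. The stems ending in a vowel (zevli → nozevli, kogage → nokogage, zigdotde → nozigdotde) add the prefix no-.
The other pattern: stems ending in a consonant insert -ol- after the first vowel.
So gezetfi → nogezetfi.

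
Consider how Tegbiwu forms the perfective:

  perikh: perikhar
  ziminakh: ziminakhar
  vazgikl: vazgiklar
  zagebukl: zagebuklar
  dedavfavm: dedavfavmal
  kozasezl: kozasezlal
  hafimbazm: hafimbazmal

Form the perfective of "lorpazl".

vazgikl and kozasezl both end in -l yet inflect differently (vazgiklar, kozasezlal), so the final letter is not what conditions the rule; the second-to-last letter is.
"lorpazl" has second-to-last letter 'z'. The stems whose second-to-last letter is 'z' (kozasezl → kozasezlal, hafimbazm → hafimbazmal) add -al.
The other pattern: stems whose second-to-last letter is 'k' add -ar.
So lorpazl → lorpazlal.

lorpazlal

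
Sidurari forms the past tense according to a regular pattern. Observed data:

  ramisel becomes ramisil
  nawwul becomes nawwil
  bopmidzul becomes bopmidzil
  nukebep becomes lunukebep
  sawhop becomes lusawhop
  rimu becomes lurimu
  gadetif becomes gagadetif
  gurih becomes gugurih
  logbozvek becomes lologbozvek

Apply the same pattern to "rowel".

ramisel and nukebep both have last vowel 'e' yet inflect differently (ramisil, lunukebep), so the last vowel is not what conditions the rule; the final letter is.
"rowel" ends in -l. The stems ending in -l (ramisel → ramisil, nawwul → nawwil, bopmidzul → bopmidzil) change the last vowel to 'i'.
The other patterns: stems ending in -p or -u add the prefix lu-; stems ending in -f, -h or -k repeat the first consonant+vowel as a prefix.
So rowel → rowil.

rowil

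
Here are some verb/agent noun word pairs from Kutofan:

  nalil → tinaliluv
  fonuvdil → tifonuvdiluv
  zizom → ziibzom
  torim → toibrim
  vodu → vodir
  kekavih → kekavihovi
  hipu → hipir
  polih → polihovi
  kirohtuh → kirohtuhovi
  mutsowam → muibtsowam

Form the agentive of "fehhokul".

polih and nalil both have last vowel 'i' yet inflect differently (polihovi, tinaliluv), so the last vowel is not what conditions the rule; the final letter is.
"fehhokul" ends in -l. The stems ending in -l (nalil → tinaliluv, fonuvdil → tifonuvdiluv) add ti- … -uv around the stem.
The other patterns: stems ending in -h add -ovi; stems ending in -u drop the final letter and add -ir; stems ending in -m insert -ib- after the first vowel.
So fehhokul → tifehhokuluv.

tifehhokuluv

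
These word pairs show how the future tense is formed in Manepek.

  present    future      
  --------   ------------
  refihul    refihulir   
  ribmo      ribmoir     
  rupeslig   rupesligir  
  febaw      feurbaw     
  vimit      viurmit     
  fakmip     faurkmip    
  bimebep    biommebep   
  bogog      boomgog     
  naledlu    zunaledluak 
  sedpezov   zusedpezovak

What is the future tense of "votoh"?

vourtoh

fakmip and bimebep both end in -p yet inflect differently (faurkmip, biommebep), so the final letter is not what conditions the rule; the first letter is.
"votoh" begins with v-. The one such stem in the data (vimit → viurmit) inserts -ur- after the first vowel (as do febaw, fakmip), so the same rule applies.
So votoh → vourtoh.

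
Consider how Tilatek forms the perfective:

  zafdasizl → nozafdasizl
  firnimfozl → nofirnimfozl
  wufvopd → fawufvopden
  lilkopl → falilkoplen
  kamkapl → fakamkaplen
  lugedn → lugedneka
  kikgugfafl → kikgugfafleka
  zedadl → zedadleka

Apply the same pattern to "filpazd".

zafdasizl and lilkopl both end in -l yet inflect differently (nozafdasizl, falilkoplen), so the final letter is not what conditions the rule; the second-to-last letter is.
"filpazd" has second-to-last letter 'z'. The stems whose second-to-last letter is 'z' (zafdasizl → nozafdasizl, firnimfozl → nofirnimfozl) add the prefix no-.
The other patterns: stems whose second-to-last letter is 'p' add fa- … -en around the stem; stems whose second-to-last letter is 'd' or 'f' add -eka.
So filpazd → nofilpazd.

nofilpazd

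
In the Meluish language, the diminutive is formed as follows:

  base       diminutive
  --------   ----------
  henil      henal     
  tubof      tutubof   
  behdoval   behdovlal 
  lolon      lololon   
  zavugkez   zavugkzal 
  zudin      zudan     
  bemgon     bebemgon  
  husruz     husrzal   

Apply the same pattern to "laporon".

"laporon" has last vowel 'o'. The stems whose last vowel is 'o' (lolon → lololon, bemgon → bebemgon, tubof → tutubof) repeat the first consonant+vowel as a prefix.
The other patterns: stems whose last vowel is 'i' change the last vowel to 'a'; stems whose last vowel is 'a', 'e' or 'u' delete the last vowel and add -al.
So laporon → lalaporon.

lalaporon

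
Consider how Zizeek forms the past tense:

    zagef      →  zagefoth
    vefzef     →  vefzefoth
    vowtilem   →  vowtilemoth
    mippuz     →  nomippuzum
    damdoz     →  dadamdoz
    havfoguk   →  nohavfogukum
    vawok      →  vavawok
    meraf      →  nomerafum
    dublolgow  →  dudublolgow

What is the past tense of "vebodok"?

vevebodok

vawok and havfoguk both end in -k yet inflect differently (vavawok, nohavfogukum), so the final letter is not what conditions the rule; the last vowel is.
"vebodok" has last vowel 'o'. The stems whose last vowel is 'o' (vawok → vavawok, dublolgow → dudublolgow, damdoz → dadamdoz) repeat the first consonant+vowel as a prefix.
So vebodok → vevebodok.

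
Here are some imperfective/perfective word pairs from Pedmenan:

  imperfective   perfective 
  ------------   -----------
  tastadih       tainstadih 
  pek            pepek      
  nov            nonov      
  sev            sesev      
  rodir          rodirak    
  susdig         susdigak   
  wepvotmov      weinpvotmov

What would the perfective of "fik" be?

fifik

sev and wepvotmov both end in -v yet inflect differently (sesev, weinpvotmov), so the final letter is not what conditions the rule; the number of vowels is.
"fik" has 1 vowel. The stems with 1 vowel (sev → sesev, pek → pepek, nov → nonov) repeat the first consonant+vowel as a prefix.
The other patterns: stems with 2 vowels add -ak; stems with 3 vowels insert -in- after the first vowel.
So fik → fifik.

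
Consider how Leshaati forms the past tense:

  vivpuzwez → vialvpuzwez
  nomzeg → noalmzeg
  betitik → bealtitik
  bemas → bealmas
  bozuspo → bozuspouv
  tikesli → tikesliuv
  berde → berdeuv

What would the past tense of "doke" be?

dokeuv

betitik and tikesli both have last vowel 'i' yet inflect differently (bealtitik, tikesliuv), so the last vowel is not what conditions the rule; whether the stem ends in a vowel or a consonant is.
"doke" ends in a vowel. The stems ending in a vowel (bozuspo → bozuspouv, tikesli → tikesliuv, berde → berdeuv) add -uv.
The other pattern: stems ending in a consonant insert -al- after the first vowel.
So doke → dokeuv.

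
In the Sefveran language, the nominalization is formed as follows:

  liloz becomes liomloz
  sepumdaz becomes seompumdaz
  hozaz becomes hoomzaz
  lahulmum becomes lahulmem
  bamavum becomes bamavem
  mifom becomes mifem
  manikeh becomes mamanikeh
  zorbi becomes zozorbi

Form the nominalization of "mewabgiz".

meomwabgiz

liloz and mifom both have last vowel 'o' yet inflect differently (liomloz, mifem), so the last vowel is not what conditions the rule; the final letter is.
"mewabgiz" ends in -z. The stems ending in -z (liloz → liomloz, sepumdaz → seompumdaz, hozaz → hoomzaz) insert -om- after the first vowel.
So mewabgiz → meomwabgiz.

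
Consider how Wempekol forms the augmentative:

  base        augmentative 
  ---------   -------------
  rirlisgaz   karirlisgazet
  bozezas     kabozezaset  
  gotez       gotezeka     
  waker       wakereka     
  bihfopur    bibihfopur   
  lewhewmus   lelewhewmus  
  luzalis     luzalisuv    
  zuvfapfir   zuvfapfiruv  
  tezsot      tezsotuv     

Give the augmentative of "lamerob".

"lamerob" has last vowel 'o'. The one such stem in the data (tezsot → tezsotuv) adds -uv, so the same rule applies.
So lamerob → lamerobuv.

lamerobuv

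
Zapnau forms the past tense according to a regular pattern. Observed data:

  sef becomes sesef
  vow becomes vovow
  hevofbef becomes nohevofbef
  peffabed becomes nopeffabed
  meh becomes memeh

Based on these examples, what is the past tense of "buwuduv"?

nobuwuduv

hevofbef and sef both end in -f yet inflect differently (nohevofbef, sesef), so the final letter is not what conditions the rule; the number of vowels is.
"buwuduv" has 3 vowels. The stems with 3 vowels (hevofbef → nohevofbef, peffabed → nopeffabed) add the prefix no-.
So buwuduv → nobuwuduv.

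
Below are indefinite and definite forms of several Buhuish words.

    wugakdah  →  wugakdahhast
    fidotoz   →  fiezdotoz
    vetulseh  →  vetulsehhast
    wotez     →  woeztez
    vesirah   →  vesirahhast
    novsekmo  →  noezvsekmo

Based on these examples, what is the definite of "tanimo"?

taeznimo

vetulseh and wotez both have last vowel 'e' yet inflect differently (vetulsehhast, woeztez), so the last vowel is not what conditions the rule; the final letter is.
"tanimo" ends in -o. The one such stem in the data (novsekmo → noezvsekmo) inserts -ez- after the first vowel (as do wotez, fidotoz), so the same rule applies.
The other pattern: stems ending in -h double the final consonant and add -ast.
So tanimo → taeznimo.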